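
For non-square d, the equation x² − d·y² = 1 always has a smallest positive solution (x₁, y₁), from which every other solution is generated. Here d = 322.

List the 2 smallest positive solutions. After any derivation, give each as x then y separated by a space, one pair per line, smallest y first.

√322 → a₀=17, period (1,16,1,34); ℓ=4 even so k=3
a_0=17:  p_0=17·1+0=17,  q_0=17·0+1=1
a_1=1:  p_1=1·17+1=18,  q_1=1·1+0=1
a_2=16:  p_2=16·18+17=305,  q_2=16·1+1=17
a_3=1:  p_3=1·305+18=323,  q_3=1·17+1=18
→ (323, 18).  Check: 323²=104329, 322·18²=104328, difference 1.
(323+18√322)^2 = 208657 + 11628√322

323 18
208657 11628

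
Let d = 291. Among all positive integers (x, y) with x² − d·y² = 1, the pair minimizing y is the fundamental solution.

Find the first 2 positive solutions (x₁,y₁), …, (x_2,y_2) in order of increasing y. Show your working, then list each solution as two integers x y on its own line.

290 17
168199 9860

[17; 17,34] for √291; ℓ=2 ⇒ convergent index 1
i=0: a=17 ⇒ p=17, q=1
i=1: a=17 ⇒ p=290, q=17
→ (290, 17).  Check: 290²=84100, 291·17²=84099, difference 1.
k=2:  x_2 = 290·290+291·17·17 = 168199,  y_2 = 290·17+17·290 = 9860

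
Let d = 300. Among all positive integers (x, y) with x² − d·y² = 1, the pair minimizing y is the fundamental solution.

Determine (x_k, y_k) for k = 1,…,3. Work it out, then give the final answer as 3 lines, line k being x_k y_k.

√300 → a₀=17, period (3,8,3,34); ℓ=4 even so k=3
step 0: (17, 1)  from 17·(1,0) + (0,1)
step 1: (52, 3)  from 3·(17,1) + (1,0)
step 2: (433, 25)  from 8·(52,3) + (17,1)
step 3: (1351, 78)  from 3·(433,25) + (52,3)
→ (1351, 78).  Check: 1351²=1825201, 300·78²=1825200, difference 1.
n=2: (1351,78)∘(1351,78) = (1351·1351+300·78·78, 1351·78+78·1351) = (3650401,210756)
n=3: (3650401,210756)∘(1351,78) = (1351·3650401+300·78·210756, 1351·210756+78·3650401) = (9863382151,569462634)

1351 78
3650401 210756
9863382151 569462634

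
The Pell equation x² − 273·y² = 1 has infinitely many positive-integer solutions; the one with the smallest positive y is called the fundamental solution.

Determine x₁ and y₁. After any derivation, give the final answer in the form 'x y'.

727 44

√273 = [16; 1,1,10,1,1,32, …], period ℓ=6 (even) → k=5
i=0: a=16 ⇒ p=16, q=1
i=1: a=1 ⇒ p=17, q=1
i=2: a=1 ⇒ p=33, q=2
i=3: a=10 ⇒ p=347, q=21
i=4: a=1 ⇒ p=380, q=23
i=5: a=1 ⇒ p=727, q=44
(x₁, y₁) = (727, 44);  727² − 273·44² = 1 ✓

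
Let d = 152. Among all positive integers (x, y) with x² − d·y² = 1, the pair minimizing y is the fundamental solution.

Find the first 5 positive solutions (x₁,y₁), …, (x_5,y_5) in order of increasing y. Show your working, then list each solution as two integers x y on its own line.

√152 → a₀=12, period (3,24); ℓ=2 even so k=1
step 0: (12, 1)  from 12·(1,0) + (0,1)
step 1: (37, 3)  from 3·(12,1) + (1,0)
(x₁, y₁) = (37, 3);  37² − 152·3² = 1 ✓
n=2: (37,3)∘(37,3) = (37·37+152·3·3, 37·3+3·37) = (2737,222)
n=3: (2737,222)∘(37,3) = (37·2737+152·3·222, 37·222+3·2737) = (202501,16425)
n=4: (202501,16425)∘(37,3) = (37·202501+152·3·16425, 37·16425+3·202501) = (14982337,1215228)
n=5: (14982337,1215228)∘(37,3) = (37·14982337+152·3·1215228, 37·1215228+3·14982337) = (1108490437,89910447)

37 3
2737 222
202501 16425
14982337 1215228
1108490437 89910447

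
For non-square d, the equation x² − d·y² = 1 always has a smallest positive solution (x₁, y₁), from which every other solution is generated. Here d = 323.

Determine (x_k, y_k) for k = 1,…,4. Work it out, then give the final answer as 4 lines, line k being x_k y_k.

d=323: √d = [17; 1,34] (ℓ=2, even), read p_1/q_1
a_0=17:  p_0=17·1+0=17,  q_0=17·0+1=1
a_1=1:  p_1=1·17+1=18,  q_1=1·1+0=1
(x₁, y₁) = (18, 1);  18² − 323·1² = 1 ✓
k=2:  x_2 = 18·18+323·1·1 = 647,  y_2 = 18·1+1·18 = 36
k=3:  x_3 = 18·647+323·1·36 = 23274,  y_3 = 18·36+1·647 = 1295
k=4:  x_4 = 18·23274+323·1·1295 = 837217,  y_4 = 18·1295+1·23274 = 46584

18 1
647 36
23274 1295
837217 46584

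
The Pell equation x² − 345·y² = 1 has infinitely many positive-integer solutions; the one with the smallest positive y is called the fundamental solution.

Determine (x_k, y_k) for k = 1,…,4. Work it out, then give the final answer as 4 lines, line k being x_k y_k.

[18; 1,1,2,1,6,1,2,1,1,36] for √345; ℓ=10 ⇒ convergent index 9
i=0: a=18 ⇒ p=18, q=1
…
i=3: a=2 ⇒ p=93, q=5
…
i=6: a=1 ⇒ p=1003, q=54
i=7: a=2 ⇒ p=2879, q=155
i=8: a=1 ⇒ p=3882, q=209
i=9: a=1 ⇒ p=6761, q=364
fundamental: x₁=6761, y₁=364  (since 45711121 − 345·132496 = 1)
(x_2, y_2) = (6761·6761 + 345·364·364, 6761·364 + 364·6761) = (91422241, 4922008)
(x_3, y_3) = (6761·91422241 + 345·364·4922008, 6761·4922008 + 364·91422241) = (1236211536041, 66555391812)
(x_4, y_4) = (6761·1236211536041 + 345·364·66555391812, 6761·66555391812 + 364·1236211536041) = (16716052298924161, 899962003159856)

6761 364
91422241 4922008
1236211536041 66555391812
16716052298924161 899962003159856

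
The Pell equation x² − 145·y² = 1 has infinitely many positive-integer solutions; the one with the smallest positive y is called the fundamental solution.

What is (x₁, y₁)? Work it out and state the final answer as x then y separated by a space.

√145 → a₀=12, period (24); ℓ=1 odd so k=1
k=0  a_k=12  p_k/q_k = 12/1
k=1  a_k=24  p_k/q_k = 289/24
→ (289, 24).  Check: 289²=83521, 145·24²=83520, difference 1.

289 24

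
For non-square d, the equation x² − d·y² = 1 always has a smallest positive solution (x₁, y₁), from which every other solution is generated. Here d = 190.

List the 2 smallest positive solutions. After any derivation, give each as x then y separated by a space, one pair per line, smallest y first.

52021 3774
5412368881 392654508

√190 → a₀=13, period (1,3,1,1,1,…,3,1,26); ℓ=14 even so k=13
k=0  a_k=13  p_k/q_k = 13/1
k=1  a_k=1  p_k/q_k = 14/1
…
k=4  a_k=1  p_k/q_k = 124/9
k=5  a_k=1  p_k/q_k = 193/14
k=6  a_k=2  p_k/q_k = 510/37
…
k=8  a_k=2  p_k/q_k = 2936/213
k=9  a_k=1  p_k/q_k = 4149/301
k=10  a_k=1  p_k/q_k = 7085/514
k=11  a_k=1  p_k/q_k = 11234/815
k=12  a_k=3  p_k/q_k = 40787/2959
k=13  a_k=1  p_k/q_k = 52021/3774
→ (52021, 3774).  Check: 52021²=2706184441, 190·3774²=2706184440, difference 1.
(x_2, y_2) = (52021·52021 + 190·3774·3774, 52021·3774 + 3774·52021) = (5412368881, 392654508)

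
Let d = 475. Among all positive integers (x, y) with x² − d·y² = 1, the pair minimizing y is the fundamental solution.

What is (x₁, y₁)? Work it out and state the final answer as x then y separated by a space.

57799 2652

√475 = [21; 1,3,1,6,2,6,1,3,1,42, …], period ℓ=10 (even) → k=9
i=0: a=21 ⇒ p=21, q=1
i=1: a=1 ⇒ p=22, q=1
i=2: a=3 ⇒ p=87, q=4
i=3: a=1 ⇒ p=109, q=5
…
i=5: a=2 ⇒ p=1591, q=73
…
i=8: a=3 ⇒ p=45921, q=2107
i=9: a=1 ⇒ p=57799, q=2652
→ (57799, 2652).  Check: 57799²=3340724401, 475·2652²=3340724400, difference 1.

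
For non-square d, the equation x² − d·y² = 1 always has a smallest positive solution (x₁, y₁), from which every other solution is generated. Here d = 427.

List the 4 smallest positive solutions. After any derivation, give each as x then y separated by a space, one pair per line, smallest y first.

√427 → a₀=20, period (1,1,1,40); ℓ=4 even so k=3
k=0  a_k=20  p_k/q_k = 20/1
k=1  a_k=1  p_k/q_k = 21/1
k=2  a_k=1  p_k/q_k = 41/2
k=3  a_k=1  p_k/q_k = 62/3
fundamental: x₁=62, y₁=3  (since 3844 − 427·9 = 1)
(62+3√427)^2 = 7687 + 372√427
(62+3√427)^3 = 953126 + 46125√427
(62+3√427)^4 = 118179937 + 5719128√427

62 3
7687 372
953126 46125
118179937 5719128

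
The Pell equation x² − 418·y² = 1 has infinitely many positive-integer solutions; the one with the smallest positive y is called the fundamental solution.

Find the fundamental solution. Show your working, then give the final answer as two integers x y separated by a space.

d=418: √d = [20; 2,4,20,4,2,40] (ℓ=6, even), read p_5/q_5
a_0=20:  p_0=20·1+0=20,  q_0=20·0+1=1
a_1=2:  p_1=2·20+1=41,  q_1=2·1+0=2
…
a_3=20:  p_3=20·184+41=3721,  q_3=20·9+2=182
a_4=4:  p_4=4·3721+184=15068,  q_4=4·182+9=737
a_5=2:  p_5=2·15068+3721=33857,  q_5=2·737+182=1656
→ (33857, 1656).  Check: 33857²=1146296449, 418·1656²=1146296448, difference 1.

33857 1656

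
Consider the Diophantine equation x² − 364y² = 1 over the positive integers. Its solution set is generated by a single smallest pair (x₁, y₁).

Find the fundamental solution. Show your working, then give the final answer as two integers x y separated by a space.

4954951 259710

√364 = [19; 12,1,2,3,1,8,1,3,2,1,12,38, …], period ℓ=12 (even) → k=11
k=0  a_k=19  p_k/q_k = 19/1
…
k=3  a_k=2  p_k/q_k = 725/38
…
k=5  a_k=1  p_k/q_k = 3148/165
…
k=10  a_k=1  p_k/q_k = 390371/20461
k=11  a_k=12  p_k/q_k = 4954951/259710
(x₁, y₁) = (4954951, 259710);  4954951² − 364·259710² = 1 ✓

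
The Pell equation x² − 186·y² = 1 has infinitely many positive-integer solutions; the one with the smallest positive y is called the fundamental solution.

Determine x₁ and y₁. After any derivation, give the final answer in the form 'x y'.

√186 = [13; 1,1,1,3,4,3,1,1,1,26, …], period ℓ=10 (even) → k=9
k=0  a_k=13  p_k/q_k = 13/1
k=1  a_k=1  p_k/q_k = 14/1
k=2  a_k=1  p_k/q_k = 27/2
k=3  a_k=1  p_k/q_k = 41/3
…
k=8  a_k=1  p_k/q_k = 4787/351
k=9  a_k=1  p_k/q_k = 7501/550
fundamental: x₁=7501, y₁=550  (since 56265001 − 186·302500 = 1)

7501 550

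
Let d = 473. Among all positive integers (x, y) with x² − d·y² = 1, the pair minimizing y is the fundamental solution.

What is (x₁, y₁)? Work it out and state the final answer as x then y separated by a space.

√473 → a₀=21, period (1,2,1,42); ℓ=4 even so k=3
k=0  a_k=21  p_k/q_k = 21/1
k=1  a_k=1  p_k/q_k = 22/1
k=2  a_k=2  p_k/q_k = 65/3
k=3  a_k=1  p_k/q_k = 87/4
(x₁, y₁) = (87, 4);  87² − 473·4² = 1 ✓

87 4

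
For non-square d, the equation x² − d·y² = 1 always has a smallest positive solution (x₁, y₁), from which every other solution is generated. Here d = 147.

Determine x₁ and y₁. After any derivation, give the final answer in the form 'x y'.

97 8

[12; 8,24] for √147; ℓ=2 ⇒ convergent index 1
k=0  a_k=12  p_k/q_k = 12/1
k=1  a_k=8  p_k/q_k = 97/8
fundamental: x₁=97, y₁=8  (since 9409 − 147·64 = 1)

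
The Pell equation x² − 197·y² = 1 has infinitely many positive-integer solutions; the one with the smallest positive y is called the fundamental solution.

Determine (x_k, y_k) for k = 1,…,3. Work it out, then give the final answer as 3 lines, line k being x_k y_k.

393 28
308897 22008
242792649 17298260

√197 = [14; 28, …], period ℓ=1 (odd) → k=1
a_0=14:  p_0=14·1+0=14,  q_0=14·0+1=1
a_1=28:  p_1=28·14+1=393,  q_1=28·1+0=28
fundamental: x₁=393, y₁=28  (since 154449 − 197·784 = 1)
n=2: (393,28)∘(393,28) = (393·393+197·28·28, 393·28+28·393) = (308897,22008)
n=3: (308897,22008)∘(393,28) = (393·308897+197·28·22008, 393·22008+28·308897) = (242792649,17298260)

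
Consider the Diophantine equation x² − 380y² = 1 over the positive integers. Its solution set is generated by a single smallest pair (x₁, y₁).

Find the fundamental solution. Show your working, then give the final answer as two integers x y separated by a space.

39 2

[19; 2,38] for √380; ℓ=2 ⇒ convergent index 1
i=0: a=19 ⇒ p=19, q=1
i=1: a=2 ⇒ p=39, q=2
fundamental: x₁=39, y₁=2  (since 1521 − 380·4 = 1)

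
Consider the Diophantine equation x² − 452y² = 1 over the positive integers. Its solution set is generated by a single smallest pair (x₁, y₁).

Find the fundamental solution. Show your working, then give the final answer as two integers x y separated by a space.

1204353 56648

[21; 3,1,5,3,10,3,5,1,3,42] for √452; ℓ=10 ⇒ convergent index 9
step 0: (21, 1)  from 21·(1,0) + (0,1)
step 1: (64, 3)  from 3·(21,1) + (1,0)
step 2: (85, 4)  from 1·(64,3) + (21,1)
…
step 4: (1552, 73)  from 3·(489,23) + (85,4)
…
step 7: (263904, 12413)  from 5·(49579,2332) + (16009,753)
step 8: (313483, 14745)  from 1·(263904,12413) + (49579,2332)
step 9: (1204353, 56648)  from 3·(313483,14745) + (263904,12413)
→ (1204353, 56648).  Check: 1204353²=1450466148609, 452·56648²=1450466148608, difference 1.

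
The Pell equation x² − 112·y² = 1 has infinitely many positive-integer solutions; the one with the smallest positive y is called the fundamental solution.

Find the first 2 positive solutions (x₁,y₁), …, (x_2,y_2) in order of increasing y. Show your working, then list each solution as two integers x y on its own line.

127 12
32257 3048

d=112: √d = [10; 1,1,2,1,1,20] (ℓ=6, even), read p_5/q_5
a_0=10:  p_0=10·1+0=10,  q_0=10·0+1=1
…
a_4=1:  p_4=1·53+21=74,  q_4=1·5+2=7
a_5=1:  p_5=1·74+53=127,  q_5=1·7+5=12
→ (127, 12).  Check: 127²=16129, 112·12²=16128, difference 1.
(127+12√112)^2 = 32257 + 3048√112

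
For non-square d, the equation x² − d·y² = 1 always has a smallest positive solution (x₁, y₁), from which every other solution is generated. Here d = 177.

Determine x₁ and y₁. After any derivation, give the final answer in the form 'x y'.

[13; 3,3,2,8,2,3,3,26] for √177; ℓ=8 ⇒ convergent index 7
step 0: (13, 1)  from 13·(1,0) + (0,1)
step 1: (40, 3)  from 3·(13,1) + (1,0)
step 2: (133, 10)  from 3·(40,3) + (13,1)
…
step 4: (2581, 194)  from 8·(306,23) + (133,10)
…
step 6: (18985, 1427)  from 3·(5468,411) + (2581,194)
step 7: (62423, 4692)  from 3·(18985,1427) + (5468,411)
→ (62423, 4692).  Check: 62423²=3896630929, 177·4692²=3896630928, difference 1.

62423 4692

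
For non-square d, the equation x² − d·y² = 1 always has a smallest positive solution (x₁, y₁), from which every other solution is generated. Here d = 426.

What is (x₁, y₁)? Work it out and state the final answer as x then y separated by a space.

d=426: √d = [20; 1,1,1,3,2,6,2,3,1,1,1,40] (ℓ=12, even), read p_11/q_11
k=0  a_k=20  p_k/q_k = 20/1
k=1  a_k=1  p_k/q_k = 21/1
k=2  a_k=1  p_k/q_k = 41/2
k=3  a_k=1  p_k/q_k = 62/3
k=4  a_k=3  p_k/q_k = 227/11
…
k=10  a_k=1  p_k/q_k = 56780/2751
k=11  a_k=1  p_k/q_k = 88751/4300
→ (88751, 4300).  Check: 88751²=7876740001, 426·4300²=7876740000, difference 1.

88751 4300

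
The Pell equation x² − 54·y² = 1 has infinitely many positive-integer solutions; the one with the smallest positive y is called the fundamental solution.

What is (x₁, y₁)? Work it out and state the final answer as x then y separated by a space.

√54 → a₀=7, period (2,1,6,1,2,14); ℓ=6 even so k=5
a_0=7:  p_0=7·1+0=7,  q_0=7·0+1=1
a_1=2:  p_1=2·7+1=15,  q_1=2·1+0=2
a_2=1:  p_2=1·15+7=22,  q_2=1·2+1=3
…
a_4=1:  p_4=1·147+22=169,  q_4=1·20+3=23
a_5=2:  p_5=2·169+147=485,  q_5=2·23+20=66
→ (485, 66).  Check: 485²=235225, 54·66²=235224, difference 1.

485 66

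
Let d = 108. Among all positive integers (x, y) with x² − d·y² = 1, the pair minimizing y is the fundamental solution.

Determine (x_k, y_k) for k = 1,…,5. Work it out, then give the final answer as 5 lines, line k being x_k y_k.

1351 130
3650401 351260
9863382151 949104390
26650854921601 2564479710520
72010600134783751 6929223228720650

d=108: √d = [10; 2,1,1,4,1,1,2,20] (ℓ=8, even), read p_7/q_7
step 0: (10, 1)  from 10·(1,0) + (0,1)
…
step 2: (31, 3)  from 1·(21,2) + (10,1)
…
step 5: (291, 28)  from 1·(239,23) + (52,5)
step 6: (530, 51)  from 1·(291,28) + (239,23)
step 7: (1351, 130)  from 2·(530,51) + (291,28)
fundamental: x₁=1351, y₁=130  (since 1825201 − 108·16900 = 1)
(1351+130√108)^2 = 3650401 + 351260√108
(1351+130√108)^3 = 9863382151 + 949104390√108
(1351+130√108)^4 = 26650854921601 + 2564479710520√108
(1351+130√108)^5 = 72010600134783751 + 6929223228720650√108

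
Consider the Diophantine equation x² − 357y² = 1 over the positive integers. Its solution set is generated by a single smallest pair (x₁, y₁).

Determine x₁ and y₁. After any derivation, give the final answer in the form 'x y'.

3401 180

√357 = [18; 1,8,2,8,1,36, …], period ℓ=6 (even) → k=5
a_0=18:  p_0=18·1+0=18,  q_0=18·0+1=1
a_1=1:  p_1=1·18+1=19,  q_1=1·1+0=1
…
a_3=2:  p_3=2·170+19=359,  q_3=2·9+1=19
a_4=8:  p_4=8·359+170=3042,  q_4=8·19+9=161
a_5=1:  p_5=1·3042+359=3401,  q_5=1·161+19=180
→ (3401, 180).  Check: 3401²=11566801, 357·180²=11566800, difference 1.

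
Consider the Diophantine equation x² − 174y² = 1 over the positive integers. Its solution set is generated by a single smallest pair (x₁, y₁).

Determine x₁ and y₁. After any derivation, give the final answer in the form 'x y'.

[13; 5,4,5,26] for √174; ℓ=4 ⇒ convergent index 3
a_0=13:  p_0=13·1+0=13,  q_0=13·0+1=1
a_1=5:  p_1=5·13+1=66,  q_1=5·1+0=5
a_2=4:  p_2=4·66+13=277,  q_2=4·5+1=21
a_3=5:  p_3=5·277+66=1451,  q_3=5·21+5=110
fundamental: x₁=1451, y₁=110  (since 2105401 − 174·12100 = 1)

1451 110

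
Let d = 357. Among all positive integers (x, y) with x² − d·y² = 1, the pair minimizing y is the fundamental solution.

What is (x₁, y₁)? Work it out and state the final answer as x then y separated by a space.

[18; 1,8,2,8,1,36] for √357; ℓ=6 ⇒ convergent index 5
k=0  a_k=18  p_k/q_k = 18/1
…
k=2  a_k=8  p_k/q_k = 170/9
k=3  a_k=2  p_k/q_k = 359/19
k=4  a_k=8  p_k/q_k = 3042/161
k=5  a_k=1  p_k/q_k = 3401/180
fundamental: x₁=3401, y₁=180  (since 11566801 − 357·32400 = 1)

3401 180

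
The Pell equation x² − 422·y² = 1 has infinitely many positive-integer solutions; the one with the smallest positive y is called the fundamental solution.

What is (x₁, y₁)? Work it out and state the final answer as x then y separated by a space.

d=422: √d = [20; 1,1,5,2,1,…,1,1,40] (ℓ=14, even), read p_13/q_13
i=0: a=20 ⇒ p=20, q=1
i=1: a=1 ⇒ p=21, q=1
i=2: a=1 ⇒ p=41, q=2
i=3: a=5 ⇒ p=226, q=11
i=4: a=2 ⇒ p=493, q=24
…
i=6: a=3 ⇒ p=2650, q=129
i=7: a=20 ⇒ p=53719, q=2615
…
i=9: a=1 ⇒ p=217526, q=10589
…
i=12: a=1 ⇒ p=3810680, q=185501
i=13: a=1 ⇒ p=7022501, q=341850
→ (7022501, 341850).  Check: 7022501²=49315520295001, 422·341850²=49315520295000, difference 1.

7022501 341850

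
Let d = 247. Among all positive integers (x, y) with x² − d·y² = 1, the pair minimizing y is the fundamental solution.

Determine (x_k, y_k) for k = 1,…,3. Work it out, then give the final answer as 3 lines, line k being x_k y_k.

d=247: √d = [15; 1,2,1,1,9,1,9,1,1,2,1,30] (ℓ=12, even), read p_11/q_11
k=0  a_k=15  p_k/q_k = 15/1
k=1  a_k=1  p_k/q_k = 16/1
k=2  a_k=2  p_k/q_k = 47/3
…
k=4  a_k=1  p_k/q_k = 110/7
…
k=6  a_k=1  p_k/q_k = 1163/74
k=7  a_k=9  p_k/q_k = 11520/733
…
k=9  a_k=1  p_k/q_k = 24203/1540
k=10  a_k=2  p_k/q_k = 61089/3887
k=11  a_k=1  p_k/q_k = 85292/5427
(x₁, y₁) = (85292, 5427);  85292² − 247·5427² = 1 ✓
n=2: (85292,5427)∘(85292,5427) = (85292·85292+247·5427·5427, 85292·5427+5427·85292) = (14549450527,925759368)
n=3: (14549450527,925759368)∘(85292,5427) = (85292·14549450527+247·5427·925759368, 85292·925759368+5427·14549450527) = (2481903468612476,157919736025485)

85292 5427
14549450527 925759368
2481903468612476 157919736025485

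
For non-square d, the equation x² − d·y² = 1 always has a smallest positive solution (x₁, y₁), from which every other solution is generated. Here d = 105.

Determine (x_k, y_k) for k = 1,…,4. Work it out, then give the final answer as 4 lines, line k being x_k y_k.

d=105: √d = [10; 4,20] (ℓ=2, even), read p_1/q_1
a_0=10:  p_0=10·1+0=10,  q_0=10·0+1=1
a_1=4:  p_1=4·10+1=41,  q_1=4·1+0=4
(x₁, y₁) = (41, 4);  41² − 105·4² = 1 ✓
n=2: (41,4)∘(41,4) = (41·41+105·4·4, 41·4+4·41) = (3361,328)
n=3: (3361,328)∘(41,4) = (41·3361+105·4·328, 41·328+4·3361) = (275561,26892)
n=4: (275561,26892)∘(41,4) = (41·275561+105·4·26892, 41·26892+4·275561) = (22592641,2204816)

41 4
3361 328
275561 26892
22592641 2204816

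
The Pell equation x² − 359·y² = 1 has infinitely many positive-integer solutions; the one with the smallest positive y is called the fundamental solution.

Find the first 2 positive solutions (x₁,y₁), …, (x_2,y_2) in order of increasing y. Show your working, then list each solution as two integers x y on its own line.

[18; 1,17,1,36] for √359; ℓ=4 ⇒ convergent index 3
i=0: a=18 ⇒ p=18, q=1
…
i=2: a=17 ⇒ p=341, q=18
i=3: a=1 ⇒ p=360, q=19
(x₁, y₁) = (360, 19);  360² − 359·19² = 1 ✓
k=2:  x_2 = 360·360+359·19·19 = 259199,  y_2 = 360·19+19·360 = 13680

360 19
259199 13680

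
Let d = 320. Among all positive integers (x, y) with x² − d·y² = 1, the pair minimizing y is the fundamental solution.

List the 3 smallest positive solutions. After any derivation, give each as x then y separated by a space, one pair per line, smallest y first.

161 9
51841 2898
16692641 933147

d=320: √d = [17; 1,7,1,34] (ℓ=4, even), read p_3/q_3
k=0  a_k=17  p_k/q_k = 17/1
…
k=2  a_k=7  p_k/q_k = 143/8
k=3  a_k=1  p_k/q_k = 161/9
fundamental: x₁=161, y₁=9  (since 25921 − 320·81 = 1)
(161+9√320)^2 = 51841 + 2898√320
(161+9√320)^3 = 16692641 + 933147√320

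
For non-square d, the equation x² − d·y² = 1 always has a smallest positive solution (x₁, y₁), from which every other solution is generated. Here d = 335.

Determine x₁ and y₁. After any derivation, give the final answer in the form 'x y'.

√335 = [18; 3,3,3,36, …], period ℓ=4 (even) → k=3
step 0: (18, 1)  from 18·(1,0) + (0,1)
step 1: (55, 3)  from 3·(18,1) + (1,0)
step 2: (183, 10)  from 3·(55,3) + (18,1)
step 3: (604, 33)  from 3·(183,10) + (55,3)
→ (604, 33).  Check: 604²=364816, 335·33²=364815, difference 1.

604 33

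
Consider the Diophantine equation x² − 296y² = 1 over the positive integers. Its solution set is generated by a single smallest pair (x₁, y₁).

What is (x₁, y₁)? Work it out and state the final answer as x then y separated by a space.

[17; 4,1,7,1,4,34] for √296; ℓ=6 ⇒ convergent index 5
k=0  a_k=17  p_k/q_k = 17/1
k=1  a_k=4  p_k/q_k = 69/4
…
k=3  a_k=7  p_k/q_k = 671/39
k=4  a_k=1  p_k/q_k = 757/44
k=5  a_k=4  p_k/q_k = 3699/215
fundamental: x₁=3699, y₁=215  (since 13682601 − 296·46225 = 1)

3699 215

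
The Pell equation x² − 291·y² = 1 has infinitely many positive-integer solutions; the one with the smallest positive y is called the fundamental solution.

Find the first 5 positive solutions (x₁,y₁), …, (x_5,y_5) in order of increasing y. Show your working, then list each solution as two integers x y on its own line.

√291 → a₀=17, period (17,34); ℓ=2 even so k=1
step 0: (17, 1)  from 17·(1,0) + (0,1)
step 1: (290, 17)  from 17·(17,1) + (1,0)
(x₁, y₁) = (290, 17);  290² − 291·17² = 1 ✓
n=2: (290,17)∘(290,17) = (290·290+291·17·17, 290·17+17·290) = (168199,9860)
n=3: (168199,9860)∘(290,17) = (290·168199+291·17·9860, 290·9860+17·168199) = (97555130,5718783)
n=4: (97555130,5718783)∘(290,17) = (290·97555130+291·17·5718783, 290·5718783+17·97555130) = (56581807201,3316884280)
n=5: (56581807201,3316884280)∘(290,17) = (290·56581807201+291·17·3316884280, 290·3316884280+17·56581807201) = (32817350621450,1923787163617)

290 17
168199 9860
97555130 5718783
56581807201 3316884280
32817350621450 1923787163617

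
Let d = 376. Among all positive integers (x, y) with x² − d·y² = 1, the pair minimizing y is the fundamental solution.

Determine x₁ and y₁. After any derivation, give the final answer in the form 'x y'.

2143295 110532

d=376: √d = [19; 2,1,1,3,1,…,1,2,38] (ℓ=16, even), read p_15/q_15
a_0=19:  p_0=19·1+0=19,  q_0=19·0+1=1
a_1=2:  p_1=2·19+1=39,  q_1=2·1+0=2
a_2=1:  p_2=1·39+19=58,  q_2=1·2+1=3
a_3=1:  p_3=1·58+39=97,  q_3=1·3+2=5
a_4=3:  p_4=3·97+58=349,  q_4=3·5+3=18
…
a_6=2:  p_6=2·446+349=1241,  q_6=2·23+18=64
…
a_10=2:  p_10=2·28834+12953=70621,  q_10=2·1487+668=3642
a_11=1:  p_11=1·70621+28834=99455,  q_11=1·3642+1487=5129
a_12=3:  p_12=3·99455+70621=368986,  q_12=3·5129+3642=19029
…
a_14=1:  p_14=1·468441+368986=837427,  q_14=1·24158+19029=43187
a_15=2:  p_15=2·837427+468441=2143295,  q_15=2·43187+24158=110532
→ (2143295, 110532).  Check: 2143295²=4593713457025, 376·110532²=4593713457024, difference 1.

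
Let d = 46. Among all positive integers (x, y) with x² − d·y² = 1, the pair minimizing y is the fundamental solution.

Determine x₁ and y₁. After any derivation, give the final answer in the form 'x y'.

24335 3588

√46 = [6; 1,3,1,1,2,6,2,1,1,3,1,12, …], period ℓ=12 (even) → k=11
a_0=6:  p_0=6·1+0=6,  q_0=6·0+1=1
…
a_5=2:  p_5=2·61+34=156,  q_5=2·9+5=23
a_6=6:  p_6=6·156+61=997,  q_6=6·23+9=147
…
a_8=1:  p_8=1·2150+997=3147,  q_8=1·317+147=464
a_9=1:  p_9=1·3147+2150=5297,  q_9=1·464+317=781
a_10=3:  p_10=3·5297+3147=19038,  q_10=3·781+464=2807
a_11=1:  p_11=1·19038+5297=24335,  q_11=1·2807+781=3588
(x₁, y₁) = (24335, 3588);  24335² − 46·3588² = 1 ✓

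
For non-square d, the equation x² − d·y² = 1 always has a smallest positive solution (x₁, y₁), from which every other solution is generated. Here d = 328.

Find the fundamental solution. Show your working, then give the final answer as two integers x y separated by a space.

√328 → a₀=18, period (9,36); ℓ=2 even so k=1
a_0=18:  p_0=18·1+0=18,  q_0=18·0+1=1
a_1=9:  p_1=9·18+1=163,  q_1=9·1+0=9
(x₁, y₁) = (163, 9);  163² − 328·9² = 1 ✓

163 9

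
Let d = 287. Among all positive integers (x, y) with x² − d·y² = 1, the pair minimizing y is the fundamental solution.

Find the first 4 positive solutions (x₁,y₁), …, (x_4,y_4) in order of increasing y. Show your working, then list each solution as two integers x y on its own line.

√287 → a₀=16, period (1,15,1,32); ℓ=4 even so k=3
i=0: a=16 ⇒ p=16, q=1
i=1: a=1 ⇒ p=17, q=1
i=2: a=15 ⇒ p=271, q=16
i=3: a=1 ⇒ p=288, q=17
(x₁, y₁) = (288, 17);  288² − 287·17² = 1 ✓
n=2: (288,17)∘(288,17) = (288·288+287·17·17, 288·17+17·288) = (165887,9792)
n=3: (165887,9792)∘(288,17) = (288·165887+287·17·9792, 288·9792+17·165887) = (95550624,5640175)
n=4: (95550624,5640175)∘(288,17) = (288·95550624+287·17·5640175, 288·5640175+17·95550624) = (55036993537,3248731008)

288 17
165887 9792
95550624 5640175
55036993537 3248731008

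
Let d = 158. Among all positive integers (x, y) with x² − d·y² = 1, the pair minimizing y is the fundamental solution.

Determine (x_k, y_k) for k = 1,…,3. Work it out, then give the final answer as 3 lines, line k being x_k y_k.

√158 = [12; 1,1,3,12,3,1,1,24, …], period ℓ=8 (even) → k=7
step 0: (12, 1)  from 12·(1,0) + (0,1)
step 1: (13, 1)  from 1·(12,1) + (1,0)
step 2: (25, 2)  from 1·(13,1) + (12,1)
step 3: (88, 7)  from 3·(25,2) + (13,1)
…
step 5: (3331, 265)  from 3·(1081,86) + (88,7)
step 6: (4412, 351)  from 1·(3331,265) + (1081,86)
step 7: (7743, 616)  from 1·(4412,351) + (3331,265)
(x₁, y₁) = (7743, 616);  7743² − 158·616² = 1 ✓
(7743+616√158)^2 = 119908097 + 9539376√158
(7743+616√158)^3 = 1856896782399 + 147726776120√158

7743 616
119908097 9539376
1856896782399 147726776120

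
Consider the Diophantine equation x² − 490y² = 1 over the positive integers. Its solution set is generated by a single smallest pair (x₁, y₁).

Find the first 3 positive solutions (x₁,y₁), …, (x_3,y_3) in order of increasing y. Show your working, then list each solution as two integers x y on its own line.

1039681 46968
2161873163521 97663474416
4495316905044313921 203077717488555624

[22; 7,2,1,4,4,4,1,2,7,44] for √490; ℓ=10 ⇒ convergent index 9
i=0: a=22 ⇒ p=22, q=1
…
i=5: a=4 ⇒ p=9607, q=434
i=6: a=4 ⇒ p=40708, q=1839
…
i=8: a=2 ⇒ p=141338, q=6385
i=9: a=7 ⇒ p=1039681, q=46968
→ (1039681, 46968).  Check: 1039681²=1080936581761, 490·46968²=1080936581760, difference 1.
k=2:  x_2 = 1039681·1039681+490·46968·46968 = 2161873163521,  y_2 = 1039681·46968+46968·1039681 = 97663474416
k=3:  x_3 = 1039681·2161873163521+490·46968·97663474416 = 4495316905044313921,  y_3 = 1039681·97663474416+46968·2161873163521 = 203077717488555624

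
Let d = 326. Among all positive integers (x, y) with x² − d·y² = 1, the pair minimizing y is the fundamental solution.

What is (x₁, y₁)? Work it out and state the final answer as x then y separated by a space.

325 18

[18; 18,36] for √326; ℓ=2 ⇒ convergent index 1
k=0  a_k=18  p_k/q_k = 18/1
k=1  a_k=18  p_k/q_k = 325/18
fundamental: x₁=325, y₁=18  (since 105625 − 326·324 = 1)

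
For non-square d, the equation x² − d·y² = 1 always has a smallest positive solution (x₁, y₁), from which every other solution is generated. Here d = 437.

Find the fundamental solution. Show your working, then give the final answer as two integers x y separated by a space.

4599 220

√437 → a₀=20, period (1,9,2,9,1,40); ℓ=6 even so k=5
a_0=20:  p_0=20·1+0=20,  q_0=20·0+1=1
a_1=1:  p_1=1·20+1=21,  q_1=1·1+0=1
a_2=9:  p_2=9·21+20=209,  q_2=9·1+1=10
a_3=2:  p_3=2·209+21=439,  q_3=2·10+1=21
a_4=9:  p_4=9·439+209=4160,  q_4=9·21+10=199
a_5=1:  p_5=1·4160+439=4599,  q_5=1·199+21=220
→ (4599, 220).  Check: 4599²=21150801, 437·220²=21150800, difference 1.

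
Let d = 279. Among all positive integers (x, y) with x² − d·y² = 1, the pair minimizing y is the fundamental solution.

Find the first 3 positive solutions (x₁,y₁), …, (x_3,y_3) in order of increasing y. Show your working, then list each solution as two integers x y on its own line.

d=279: √d = [16; 1,2,2,1,2,2,1,32] (ℓ=8, even), read p_7/q_7
step 0: (16, 1)  from 16·(1,0) + (0,1)
…
step 2: (50, 3)  from 2·(17,1) + (16,1)
step 3: (117, 7)  from 2·(50,3) + (17,1)
step 4: (167, 10)  from 1·(117,7) + (50,3)
…
step 6: (1069, 64)  from 2·(451,27) + (167,10)
step 7: (1520, 91)  from 1·(1069,64) + (451,27)
(x₁, y₁) = (1520, 91);  1520² − 279·91² = 1 ✓
n=2: (1520,91)∘(1520,91) = (1520·1520+279·91·91, 1520·91+91·1520) = (4620799,276640)
n=3: (4620799,276640)∘(1520,91) = (1520·4620799+279·91·276640, 1520·276640+91·4620799) = (14047227440,840985509)

1520 91
4620799 276640
14047227440 840985509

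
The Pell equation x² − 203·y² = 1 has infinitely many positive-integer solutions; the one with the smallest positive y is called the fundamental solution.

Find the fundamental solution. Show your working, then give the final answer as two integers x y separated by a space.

√203 = [14; 4,28, …], period ℓ=2 (even) → k=1
k=0  a_k=14  p_k/q_k = 14/1
k=1  a_k=4  p_k/q_k = 57/4
(x₁, y₁) = (57, 4);  57² − 203·4² = 1 ✓

57 4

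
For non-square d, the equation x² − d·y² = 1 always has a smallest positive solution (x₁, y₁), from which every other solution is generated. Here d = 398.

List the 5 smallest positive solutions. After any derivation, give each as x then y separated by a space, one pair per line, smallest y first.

399 20
318401 15960
254083599 12736060
202758393601 10163359920
161800944009999 8110348480100

√398 → a₀=19, period (1,18,1,38); ℓ=4 even so k=3
step 0: (19, 1)  from 19·(1,0) + (0,1)
step 1: (20, 1)  from 1·(19,1) + (1,0)
step 2: (379, 19)  from 18·(20,1) + (19,1)
step 3: (399, 20)  from 1·(379,19) + (20,1)
→ (399, 20).  Check: 399²=159201, 398·20²=159200, difference 1.
(399+20√398)^2 = 318401 + 15960√398
(399+20√398)^3 = 254083599 + 12736060√398
(399+20√398)^4 = 202758393601 + 10163359920√398
(399+20√398)^5 = 161800944009999 + 8110348480100√398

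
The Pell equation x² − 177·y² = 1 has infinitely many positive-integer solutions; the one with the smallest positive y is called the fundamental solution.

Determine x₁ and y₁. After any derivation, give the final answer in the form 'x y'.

d=177: √d = [13; 3,3,2,8,2,3,3,26] (ℓ=8, even), read p_7/q_7
step 0: (13, 1)  from 13·(1,0) + (0,1)
step 1: (40, 3)  from 3·(13,1) + (1,0)
step 2: (133, 10)  from 3·(40,3) + (13,1)
…
step 4: (2581, 194)  from 8·(306,23) + (133,10)
step 5: (5468, 411)  from 2·(2581,194) + (306,23)
step 6: (18985, 1427)  from 3·(5468,411) + (2581,194)
step 7: (62423, 4692)  from 3·(18985,1427) + (5468,411)
(x₁, y₁) = (62423, 4692);  62423² − 177·4692² = 1 ✓

62423 4692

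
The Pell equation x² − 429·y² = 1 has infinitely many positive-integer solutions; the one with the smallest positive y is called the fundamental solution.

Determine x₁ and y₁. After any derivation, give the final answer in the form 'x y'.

1524095 73584

d=429: √d = [20; 1,2,2,9,1,12,1,9,2,2,1,40] (ℓ=12, even), read p_11/q_11
i=0: a=20 ⇒ p=20, q=1
…
i=2: a=2 ⇒ p=62, q=3
i=3: a=2 ⇒ p=145, q=7
…
i=5: a=1 ⇒ p=1512, q=73
i=6: a=12 ⇒ p=19511, q=942
i=7: a=1 ⇒ p=21023, q=1015
…
i=10: a=2 ⇒ p=1085636, q=52415
i=11: a=1 ⇒ p=1524095, q=73584
→ (1524095, 73584).  Check: 1524095²=2322865569025, 429·73584²=2322865569024, difference 1.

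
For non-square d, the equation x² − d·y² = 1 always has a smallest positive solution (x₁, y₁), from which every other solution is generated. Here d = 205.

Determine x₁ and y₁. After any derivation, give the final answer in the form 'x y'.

39689 2772

√205 = [14; 3,6,1,4,1,6,3,28, …], period ℓ=8 (even) → k=7
step 0: (14, 1)  from 14·(1,0) + (0,1)
step 1: (43, 3)  from 3·(14,1) + (1,0)
step 2: (272, 19)  from 6·(43,3) + (14,1)
step 3: (315, 22)  from 1·(272,19) + (43,3)
…
step 6: (12614, 881)  from 6·(1847,129) + (1532,107)
step 7: (39689, 2772)  from 3·(12614,881) + (1847,129)
(x₁, y₁) = (39689, 2772);  39689² − 205·2772² = 1 ✓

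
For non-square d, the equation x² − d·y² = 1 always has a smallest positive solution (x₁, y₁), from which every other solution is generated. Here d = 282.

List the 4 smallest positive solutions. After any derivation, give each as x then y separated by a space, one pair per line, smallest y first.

[16; 1,3,1,4,1,3,1,32] for √282; ℓ=8 ⇒ convergent index 7
i=0: a=16 ⇒ p=16, q=1
…
i=3: a=1 ⇒ p=84, q=5
i=4: a=4 ⇒ p=403, q=24
i=5: a=1 ⇒ p=487, q=29
i=6: a=3 ⇒ p=1864, q=111
i=7: a=1 ⇒ p=2351, q=140
→ (2351, 140).  Check: 2351²=5527201, 282·140²=5527200, difference 1.
k=2:  x_2 = 2351·2351+282·140·140 = 11054401,  y_2 = 2351·140+140·2351 = 658280
k=3:  x_3 = 2351·11054401+282·140·658280 = 51977791151,  y_3 = 2351·658280+140·11054401 = 3095232420
k=4:  x_4 = 2351·51977791151+282·140·3095232420 = 244399562937601,  y_4 = 2351·3095232420+140·51977791151 = 14553782180560

2351 140
11054401 658280
51977791151 3095232420
244399562937601 14553782180560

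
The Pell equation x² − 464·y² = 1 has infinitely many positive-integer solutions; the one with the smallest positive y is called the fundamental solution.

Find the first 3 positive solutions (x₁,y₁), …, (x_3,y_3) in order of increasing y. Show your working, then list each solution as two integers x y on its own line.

9801 455
192119201 8918910
3765920568201 174828473365

√464 = [21; 1,1,5,1,1,1,5,1,1,42, …], period ℓ=10 (even) → k=9
step 0: (21, 1)  from 21·(1,0) + (0,1)
…
step 3: (237, 11)  from 5·(43,2) + (22,1)
…
step 6: (797, 37)  from 1·(517,24) + (280,13)
…
step 8: (5299, 246)  from 1·(4502,209) + (797,37)
step 9: (9801, 455)  from 1·(5299,246) + (4502,209)
(x₁, y₁) = (9801, 455);  9801² − 464·455² = 1 ✓
k=2:  x_2 = 9801·9801+464·455·455 = 192119201,  y_2 = 9801·455+455·9801 = 8918910
k=3:  x_3 = 9801·192119201+464·455·8918910 = 3765920568201,  y_3 = 9801·8918910+455·192119201 = 174828473365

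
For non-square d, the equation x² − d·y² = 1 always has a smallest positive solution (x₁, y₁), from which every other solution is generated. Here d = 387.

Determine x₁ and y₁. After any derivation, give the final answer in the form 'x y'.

3482 177

√387 → a₀=19, period (1,2,19,2,1,38); ℓ=6 even so k=5
i=0: a=19 ⇒ p=19, q=1
…
i=3: a=19 ⇒ p=1141, q=58
i=4: a=2 ⇒ p=2341, q=119
i=5: a=1 ⇒ p=3482, q=177
(x₁, y₁) = (3482, 177);  3482² − 387·177² = 1 ✓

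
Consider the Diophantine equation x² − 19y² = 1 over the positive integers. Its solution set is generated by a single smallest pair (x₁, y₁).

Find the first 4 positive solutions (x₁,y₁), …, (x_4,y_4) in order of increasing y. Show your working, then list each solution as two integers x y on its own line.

170 39
57799 13260
19651490 4508361
6681448801 1532829480

[4; 2,1,3,1,2,8] for √19; ℓ=6 ⇒ convergent index 5
i=0: a=4 ⇒ p=4, q=1
i=1: a=2 ⇒ p=9, q=2
…
i=4: a=1 ⇒ p=61, q=14
i=5: a=2 ⇒ p=170, q=39
→ (170, 39).  Check: 170²=28900, 19·39²=28899, difference 1.
n=2: (170,39)∘(170,39) = (170·170+19·39·39, 170·39+39·170) = (57799,13260)
n=3: (57799,13260)∘(170,39) = (170·57799+19·39·13260, 170·13260+39·57799) = (19651490,4508361)
n=4: (19651490,4508361)∘(170,39) = (170·19651490+19·39·4508361, 170·4508361+39·19651490) = (6681448801,1532829480)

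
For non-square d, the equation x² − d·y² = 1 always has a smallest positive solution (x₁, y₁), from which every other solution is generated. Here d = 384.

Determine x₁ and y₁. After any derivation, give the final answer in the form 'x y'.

4801 245

[19; 1,1,2,9,2,1,1,38] for √384; ℓ=8 ⇒ convergent index 7
k=0  a_k=19  p_k/q_k = 19/1
k=1  a_k=1  p_k/q_k = 20/1
k=2  a_k=1  p_k/q_k = 39/2
…
k=4  a_k=9  p_k/q_k = 921/47
k=5  a_k=2  p_k/q_k = 1940/99
k=6  a_k=1  p_k/q_k = 2861/146
k=7  a_k=1  p_k/q_k = 4801/245
→ (4801, 245).  Check: 4801²=23049601, 384·245²=23049600, difference 1.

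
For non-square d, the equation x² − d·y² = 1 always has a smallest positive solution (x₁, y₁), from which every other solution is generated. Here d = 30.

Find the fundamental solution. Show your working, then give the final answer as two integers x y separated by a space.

[5; 2,10] for √30; ℓ=2 ⇒ convergent index 1
a_0=5:  p_0=5·1+0=5,  q_0=5·0+1=1
a_1=2:  p_1=2·5+1=11,  q_1=2·1+0=2
→ (11, 2).  Check: 11²=121, 30·2²=120, difference 1.

11 2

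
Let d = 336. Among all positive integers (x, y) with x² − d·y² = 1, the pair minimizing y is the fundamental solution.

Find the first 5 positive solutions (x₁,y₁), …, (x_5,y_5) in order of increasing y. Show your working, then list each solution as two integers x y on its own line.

√336 = [18; 3,36, …], period ℓ=2 (even) → k=1
i=0: a=18 ⇒ p=18, q=1
i=1: a=3 ⇒ p=55, q=3
(x₁, y₁) = (55, 3);  55² − 336·3² = 1 ✓
(x_2, y_2) = (55·55 + 336·3·3, 55·3 + 3·55) = (6049, 330)
(x_3, y_3) = (55·6049 + 336·3·330, 55·330 + 3·6049) = (665335, 36297)
(x_4, y_4) = (55·665335 + 336·3·36297, 55·36297 + 3·665335) = (73180801, 3992340)
(x_5, y_5) = (55·73180801 + 336·3·3992340, 55·3992340 + 3·73180801) = (8049222775, 439121103)

55 3
6049 330
665335 36297
73180801 3992340
8049222775 439121103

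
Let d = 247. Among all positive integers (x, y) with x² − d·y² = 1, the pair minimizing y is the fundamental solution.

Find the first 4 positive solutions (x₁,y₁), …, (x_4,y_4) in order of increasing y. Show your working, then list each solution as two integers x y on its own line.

85292 5427
14549450527 925759368
2481903468612476 157919736025485
423373021275241155457 26938580249245573872

d=247: √d = [15; 1,2,1,1,9,1,9,1,1,2,1,30] (ℓ=12, even), read p_11/q_11
a_0=15:  p_0=15·1+0=15,  q_0=15·0+1=1
a_1=1:  p_1=1·15+1=16,  q_1=1·1+0=1
a_2=2:  p_2=2·16+15=47,  q_2=2·1+1=3
a_3=1:  p_3=1·47+16=63,  q_3=1·3+1=4
…
a_5=9:  p_5=9·110+63=1053,  q_5=9·7+4=67
…
a_7=9:  p_7=9·1163+1053=11520,  q_7=9·74+67=733
a_8=1:  p_8=1·11520+1163=12683,  q_8=1·733+74=807
a_9=1:  p_9=1·12683+11520=24203,  q_9=1·807+733=1540
a_10=2:  p_10=2·24203+12683=61089,  q_10=2·1540+807=3887
a_11=1:  p_11=1·61089+24203=85292,  q_11=1·3887+1540=5427
fundamental: x₁=85292, y₁=5427  (since 7274725264 − 247·29452329 = 1)
k=2:  x_2 = 85292·85292+247·5427·5427 = 14549450527,  y_2 = 85292·5427+5427·85292 = 925759368
k=3:  x_3 = 85292·14549450527+247·5427·925759368 = 2481903468612476,  y_3 = 85292·925759368+5427·14549450527 = 157919736025485
k=4:  x_4 = 85292·2481903468612476+247·5427·157919736025485 = 423373021275241155457,  y_4 = 85292·157919736025485+5427·2481903468612476 = 26938580249245573872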